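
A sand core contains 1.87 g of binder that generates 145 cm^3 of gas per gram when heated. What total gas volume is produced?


Formula: V_gas = W_binder * gas_evolution_rate
V = 1.87 g * 145 cm^3/g = 271.1500 cm^3


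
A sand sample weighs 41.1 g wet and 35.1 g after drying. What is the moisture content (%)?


Formula: MC = (W_wet - W_dry) / W_wet * 100
Water mass = 41.1 - 35.1 = 6.0 g
MC = 6.0 / 41.1 * 100 = 14.5985%


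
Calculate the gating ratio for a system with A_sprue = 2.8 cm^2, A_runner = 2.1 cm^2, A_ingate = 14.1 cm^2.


Sprue:Runner:Ingate = 1 : 2.1/2.8 : 14.1/2.8 = 1:0.75:5.04


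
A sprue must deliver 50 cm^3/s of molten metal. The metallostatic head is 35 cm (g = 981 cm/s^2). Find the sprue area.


Formula: v = sqrt(2*g*h), A = Q/v
Velocity: v = sqrt(2 * 981 * 35) = sqrt(68670) = 262.0496 cm/s
Sprue area: A = Q / v = 50 / 262.0496 = 0.1908 cm^2

Final answer: 0.1908 cm^2


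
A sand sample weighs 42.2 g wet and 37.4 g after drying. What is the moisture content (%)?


Formula: MC = (W_wet - W_dry) / W_wet * 100
Water mass = 42.2 - 37.4 = 4.8 g
MC = 4.8 / 42.2 * 100 = 11.3744%


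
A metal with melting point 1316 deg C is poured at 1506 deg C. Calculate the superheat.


Formula: Superheat = T_pour - T_melt
Superheat = 1506 - 1316 = 190 deg C

Answer: 190 deg C


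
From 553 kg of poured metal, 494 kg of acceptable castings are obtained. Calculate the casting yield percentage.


Formula: Casting Yield = (W_good / W_total) * 100
Yield = (494 kg / 553 kg) * 100 = 89.3309%

Answer: 89.3309%


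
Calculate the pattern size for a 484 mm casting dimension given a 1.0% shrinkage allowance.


Formula: L_pattern = L_casting * (1 + shrinkage_rate/100)
Shrinkage factor = 1 + 1.0/100 = 1.01
L_pattern = 484 mm * 1.01 = 488.8400 mm

Final answer: 488.8400 mm


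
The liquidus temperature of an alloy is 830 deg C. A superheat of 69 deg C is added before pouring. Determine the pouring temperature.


Formula: T_pour = T_melt + Superheat
T_pour = 830 + 69 = 899 deg C

899 deg C


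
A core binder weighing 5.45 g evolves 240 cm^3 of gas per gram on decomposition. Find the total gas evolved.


Formula: V_gas = W_binder * gas_evolution_rate
V = 5.45 g * 240 cm^3/g = 1308.0000 cm^3

1308.0000 cm^3


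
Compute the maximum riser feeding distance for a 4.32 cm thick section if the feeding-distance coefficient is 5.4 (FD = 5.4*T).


Formula: FD = 5.4 * T  (riser feeding-distance rule)
FD = 5.4 * 4.32 cm = 23.3280 cm

23.3280 cm


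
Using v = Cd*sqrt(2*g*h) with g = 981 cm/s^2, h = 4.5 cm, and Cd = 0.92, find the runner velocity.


Formula: v = Cd * sqrt(2 * g * h)  (Torricelli with discharge coefficient)
2*g*h = 2 * 981 * 4.5 = 8829.0 cm^2/s^2
sqrt(8829.0) = 93.96276 cm/s
v = 0.92 * 93.96276 = 86.4457 cm/s

Final answer: 86.4457 cm/s


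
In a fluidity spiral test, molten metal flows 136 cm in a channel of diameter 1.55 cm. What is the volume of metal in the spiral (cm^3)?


Formula: V = pi * (d/2)^2 * L  (cylinder volume)
Radius = 1.55/2 = 0.775 cm
V = pi * 0.775^2 * 136 = 256.6210 cm^3

Answer: 256.6210 cm^3


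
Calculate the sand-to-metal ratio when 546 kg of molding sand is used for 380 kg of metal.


Formula: Sand-to-Metal Ratio = W_sand / W_metal
Ratio = 546 kg / 380 kg = 1.4368

Answer: 1.4368


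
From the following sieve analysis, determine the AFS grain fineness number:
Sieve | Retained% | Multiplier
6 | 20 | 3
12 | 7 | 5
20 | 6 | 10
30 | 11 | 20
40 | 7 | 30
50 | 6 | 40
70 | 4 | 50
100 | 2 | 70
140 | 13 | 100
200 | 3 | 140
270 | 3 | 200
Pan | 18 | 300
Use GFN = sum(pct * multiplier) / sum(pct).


Formula: GFN = sum(pct * multiplier) / sum(pct)
sum(pct * multiplier) = 8885
sum(pct) = 100
GFN = 8885 / 100 = 88.85

Answer: 88.85


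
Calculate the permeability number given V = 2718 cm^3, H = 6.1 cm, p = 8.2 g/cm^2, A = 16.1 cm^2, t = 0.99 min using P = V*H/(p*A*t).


Formula: Permeability Number P = (V * H) / (p * A * t)
Numerator: V * H = 2718 * 6.1 = 16579.8
Denominator: p * A * t = 8.2 * 16.1 * 0.99 = 130.6998
P = 16579.8 / 130.6998 = 126.8541


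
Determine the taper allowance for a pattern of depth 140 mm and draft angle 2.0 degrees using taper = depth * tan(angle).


Formula: taper = depth * tan(draft_angle)
tan(2.0 deg) = 0.0349208
taper = 140 mm * 0.0349208 = 4.8889 mm

Final answer: 4.8889 mm


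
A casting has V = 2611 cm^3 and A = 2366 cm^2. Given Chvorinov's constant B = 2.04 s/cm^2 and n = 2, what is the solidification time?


Formula: t_s = B * (V/A)^n  (Chvorinov's rule, n=2)
Modulus M = V/A = 2611/2366 = 1.103550 cm
M^2 = 1.103550^2 = 1.217823 cm^2
t_s = 2.04 * 1.217823 = 2.4844 s

Final answer: 2.4844 s


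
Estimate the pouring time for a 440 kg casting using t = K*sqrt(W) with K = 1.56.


Formula: t = K * sqrt(W)
sqrt(W) = sqrt(440) = 20.97618
t = 1.56 * 20.97618 = 32.7228 s

Final answer: 32.7228 s


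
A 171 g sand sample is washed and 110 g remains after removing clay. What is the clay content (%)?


Formula: Clay% = (W_total - W_washed) / W_total * 100
Clay mass = 171 - 110 = 61 g
Clay% = 61 / 171 * 100 = 35.6725%


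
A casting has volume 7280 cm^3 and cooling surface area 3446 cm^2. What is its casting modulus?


Formula: Casting Modulus M = V / A
M = 7280 cm^3 / 3446 cm^2 = 2.1126 cm

Answer: 2.1126 cm


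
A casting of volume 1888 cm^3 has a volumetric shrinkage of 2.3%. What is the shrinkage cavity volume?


Formula: V_shrink = V_casting * shrinkage_pct / 100
V_shrink = 1888 cm^3 * 2.3 / 100 = 43.4240 cm^3

Final answer: 43.4240 cm^3


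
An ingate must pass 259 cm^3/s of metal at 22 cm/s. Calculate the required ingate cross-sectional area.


Formula: A_ingate = Q / v  (continuity equation)
A = 259 cm^3/s / 22 cm/s = 11.7727 cm^2


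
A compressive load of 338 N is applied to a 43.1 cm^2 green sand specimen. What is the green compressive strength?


Formula: Compressive Strength = Force / Area
Strength = 338 N / 43.1 cm^2 = 7.8422 N/cm^2

Answer: 7.8422 N/cm^2


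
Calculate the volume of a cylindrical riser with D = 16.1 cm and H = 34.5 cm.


Formula: V = pi * (D/2)^2 * H  (cylinder volume)
Radius = D/2 = 16.1/2 = 8.05 cm
V = pi * 8.05^2 * 34.5 = 7023.6155 cm^3

Final answer: 7023.6155 cm^3


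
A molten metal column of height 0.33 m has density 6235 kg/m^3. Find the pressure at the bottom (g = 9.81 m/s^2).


Formula: P = rho * g * h
rho * g = 6235 * 9.81 = 61165.35 N/m^3
P = 61165.35 * 0.33 = 20184.5655 Pa

Final answer: 20184.5655 Pa


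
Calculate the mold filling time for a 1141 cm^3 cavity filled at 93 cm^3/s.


Formula: t_fill = V_mold / Q_flow
t = 1141 cm^3 / 93 cm^3/s = 12.2688 s

Final answer: 12.2688 s


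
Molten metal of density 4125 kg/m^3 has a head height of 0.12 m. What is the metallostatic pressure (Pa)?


Formula: P = rho * g * h
rho * g = 4125 * 9.81 = 40466.25 N/m^3
P = 40466.25 * 0.12 = 4855.9500 Pa

Answer: 4855.9500 Pa


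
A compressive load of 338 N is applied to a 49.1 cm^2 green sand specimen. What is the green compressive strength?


Formula: Compressive Strength = Force / Area
Strength = 338 N / 49.1 cm^2 = 6.8839 N/cm^2

Final answer: 6.8839 N/cm^2


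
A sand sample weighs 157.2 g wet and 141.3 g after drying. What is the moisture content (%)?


Formula: MC = (W_wet - W_dry) / W_wet * 100
Water mass = 157.2 - 141.3 = 15.9 g
MC = 15.9 / 157.2 * 100 = 10.1145%

10.1145%


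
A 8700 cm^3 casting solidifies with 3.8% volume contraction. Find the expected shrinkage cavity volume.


Formula: V_shrink = V_casting * shrinkage_pct / 100
V_shrink = 8700 cm^3 * 3.8 / 100 = 330.6000 cm^3

Final answer: 330.6000 cm^3


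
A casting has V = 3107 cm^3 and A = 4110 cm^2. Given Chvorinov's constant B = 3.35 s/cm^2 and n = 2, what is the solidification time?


Formula: t_s = B * (V/A)^n  (Chvorinov's rule, n=2)
Modulus M = V/A = 3107/4110 = 0.755961 cm
M^2 = 0.755961^2 = 0.571477 cm^2
t_s = 3.35 * 0.571477 = 1.9144 s

Final answer: 1.9144 s


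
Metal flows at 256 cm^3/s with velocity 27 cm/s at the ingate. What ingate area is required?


Formula: A_ingate = Q / v  (continuity equation)
A = 256 cm^3/s / 27 cm/s = 9.4815 cm^2

9.4815 cm^2


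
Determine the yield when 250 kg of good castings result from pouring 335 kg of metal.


Formula: Casting Yield = (W_good / W_total) * 100
Yield = (250 kg / 335 kg) * 100 = 74.6269%

74.6269%


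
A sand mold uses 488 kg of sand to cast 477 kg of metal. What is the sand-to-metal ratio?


Formula: Sand-to-Metal Ratio = W_sand / W_metal
Ratio = 488 kg / 477 kg = 1.0231

1.0231


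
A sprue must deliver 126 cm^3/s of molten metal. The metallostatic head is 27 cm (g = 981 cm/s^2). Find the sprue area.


Formula: v = sqrt(2*g*h), A = Q/v
Velocity: v = sqrt(2 * 981 * 27) = sqrt(52974) = 230.1608 cm/s
Sprue area: A = Q / v = 126 / 230.1608 = 0.5474 cm^2


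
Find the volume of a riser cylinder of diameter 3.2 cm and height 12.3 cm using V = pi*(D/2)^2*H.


Formula: V = pi * (D/2)^2 * H  (cylinder volume)
Radius = D/2 = 3.2/2 = 1.6 cm
V = pi * 1.6^2 * 12.3 = 98.9225 cm^3

Final answer: 98.9225 cm^3


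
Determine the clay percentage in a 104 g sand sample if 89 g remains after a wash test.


Formula: Clay% = (W_total - W_washed) / W_total * 100
Clay mass = 104 - 89 = 15 g
Clay% = 15 / 104 * 100 = 14.4231%

Final answer: 14.4231%


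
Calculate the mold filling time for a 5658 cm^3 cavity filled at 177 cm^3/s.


Formula: t_fill = V_mold / Q_flow
t = 5658 cm^3 / 177 cm^3/s = 31.9661 s

Final answer: 31.9661 s


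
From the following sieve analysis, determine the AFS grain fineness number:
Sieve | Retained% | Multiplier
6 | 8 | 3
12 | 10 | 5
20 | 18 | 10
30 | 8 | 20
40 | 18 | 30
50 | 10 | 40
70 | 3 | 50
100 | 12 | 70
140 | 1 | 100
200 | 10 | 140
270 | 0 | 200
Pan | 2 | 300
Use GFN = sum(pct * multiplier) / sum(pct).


Formula: GFN = sum(pct * multiplier) / sum(pct)
sum(pct * multiplier) = 4444
sum(pct) = 100
GFN = 4444 / 100 = 44.44


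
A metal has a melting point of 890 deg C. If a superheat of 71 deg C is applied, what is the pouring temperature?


Formula: T_pour = T_melt + Superheat
T_pour = 890 + 71 = 961 deg C

961 deg C


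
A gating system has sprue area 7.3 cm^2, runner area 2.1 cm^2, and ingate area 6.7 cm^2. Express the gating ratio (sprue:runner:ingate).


Sprue:Runner:Ingate = 1 : 2.1/7.3 : 6.7/7.3 = 1:0.29:0.92


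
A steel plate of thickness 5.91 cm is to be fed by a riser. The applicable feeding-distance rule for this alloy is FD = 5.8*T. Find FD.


Formula: FD = 5.8 * T  (riser feeding-distance rule)
FD = 5.8 * 5.91 cm = 34.2780 cm


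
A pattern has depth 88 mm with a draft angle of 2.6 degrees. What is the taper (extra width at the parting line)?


Formula: taper = depth * tan(draft_angle)
tan(2.6 deg) = 0.0454097
taper = 88 mm * 0.0454097 = 3.9961 mm

Final answer: 3.9961 mm


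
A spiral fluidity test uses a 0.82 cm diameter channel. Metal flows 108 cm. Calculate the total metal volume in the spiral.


Formula: V = pi * (d/2)^2 * L  (cylinder volume)
Radius = 0.82/2 = 0.41 cm
V = pi * 0.41^2 * 108 = 57.0350 cm^3

Final answer: 57.0350 cm^3


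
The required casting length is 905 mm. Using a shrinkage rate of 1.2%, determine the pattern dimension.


Formula: L_pattern = L_casting * (1 + shrinkage_rate/100)
Shrinkage factor = 1 + 1.2/100 = 1.012
L_pattern = 905 mm * 1.012 = 915.8600 mm

Answer: 915.8600 mm


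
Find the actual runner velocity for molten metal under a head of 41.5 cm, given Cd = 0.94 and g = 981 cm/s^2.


Formula: v = Cd * sqrt(2 * g * h)  (Torricelli with discharge coefficient)
2*g*h = 2 * 981 * 41.5 = 81423.0 cm^2/s^2
sqrt(81423.0) = 285.34716 cm/s
v = 0.94 * 285.34716 = 268.2263 cm/s

Answer: 268.2263 cm/s


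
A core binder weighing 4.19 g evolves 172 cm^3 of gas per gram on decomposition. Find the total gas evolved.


Formula: V_gas = W_binder * gas_evolution_rate
V = 4.19 g * 172 cm^3/g = 720.6800 cm^3

Answer: 720.6800 cm^3


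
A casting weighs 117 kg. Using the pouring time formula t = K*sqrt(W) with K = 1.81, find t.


Formula: t = K * sqrt(W)
sqrt(W) = sqrt(117) = 10.81665
t = 1.81 * 10.81665 = 19.5781 s

Answer: 19.5781 s


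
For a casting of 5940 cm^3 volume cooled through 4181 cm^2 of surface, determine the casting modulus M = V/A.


Formula: Casting Modulus M = V / A
M = 5940 cm^3 / 4181 cm^2 = 1.4207 cm

Final answer: 1.4207 cm


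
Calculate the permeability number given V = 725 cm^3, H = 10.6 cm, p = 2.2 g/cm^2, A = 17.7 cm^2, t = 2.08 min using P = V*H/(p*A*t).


Formula: Permeability Number P = (V * H) / (p * A * t)
Numerator: V * H = 725 * 10.6 = 7685.0
Denominator: p * A * t = 2.2 * 17.7 * 2.08 = 80.9952
P = 7685.0 / 80.9952 = 94.8822

Final answer: 94.8822


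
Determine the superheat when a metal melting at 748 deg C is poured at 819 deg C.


Formula: Superheat = T_pour - T_melt
Superheat = 819 - 748 = 71 deg C

Final answer: 71 deg C


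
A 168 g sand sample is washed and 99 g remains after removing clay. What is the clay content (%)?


Formula: Clay% = (W_total - W_washed) / W_total * 100
Clay mass = 168 - 99 = 69 g
Clay% = 69 / 168 * 100 = 41.0714%


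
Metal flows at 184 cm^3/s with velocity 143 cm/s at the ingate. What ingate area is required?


Formula: A_ingate = Q / v  (continuity equation)
A = 184 cm^3/s / 143 cm/s = 1.2867 cm^2

Answer: 1.2867 cm^2


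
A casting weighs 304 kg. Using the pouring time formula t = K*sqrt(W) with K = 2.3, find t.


Formula: t = K * sqrt(W)
sqrt(W) = sqrt(304) = 17.43560
t = 2.3 * 17.43560 = 40.1019 s

40.1019 s


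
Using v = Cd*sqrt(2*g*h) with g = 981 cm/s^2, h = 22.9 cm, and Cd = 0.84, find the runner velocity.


Formula: v = Cd * sqrt(2 * g * h)  (Torricelli with discharge coefficient)
2*g*h = 2 * 981 * 22.9 = 44929.8 cm^2/s^2
sqrt(44929.8) = 211.96651 cm/s
v = 0.84 * 211.96651 = 178.0519 cm/s


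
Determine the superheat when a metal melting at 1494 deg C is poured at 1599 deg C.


Formula: Superheat = T_pour - T_melt
Superheat = 1599 - 1494 = 105 deg C


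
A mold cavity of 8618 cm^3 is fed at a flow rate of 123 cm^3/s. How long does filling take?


Formula: t_fill = V_mold / Q_flow
t = 8618 cm^3 / 123 cm^3/s = 70.0650 s

Final answer: 70.0650 s


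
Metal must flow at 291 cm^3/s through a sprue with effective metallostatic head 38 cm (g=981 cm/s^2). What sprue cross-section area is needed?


Formula: v = sqrt(2*g*h), A = Q/v
Velocity: v = sqrt(2 * 981 * 38) = sqrt(74556) = 273.0494 cm/s
Sprue area: A = Q / v = 291 / 273.0494 = 1.0657 cm^2


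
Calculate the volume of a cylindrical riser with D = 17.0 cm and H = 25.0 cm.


Formula: V = pi * (D/2)^2 * H  (cylinder volume)
Radius = D/2 = 17.0/2 = 8.5 cm
V = pi * 8.5^2 * 25.0 = 5674.5017 cm^3


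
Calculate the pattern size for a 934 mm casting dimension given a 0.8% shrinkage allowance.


Formula: L_pattern = L_casting * (1 + shrinkage_rate/100)
Shrinkage factor = 1 + 0.8/100 = 1.008
L_pattern = 934 mm * 1.008 = 941.4720 mm

941.4720 mm


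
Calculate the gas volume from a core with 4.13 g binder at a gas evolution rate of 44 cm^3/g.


Formula: V_gas = W_binder * gas_evolution_rate
V = 4.13 g * 44 cm^3/g = 181.7200 cm^3


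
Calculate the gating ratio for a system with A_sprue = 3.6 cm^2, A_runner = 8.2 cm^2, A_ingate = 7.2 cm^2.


Sprue:Runner:Ingate = 1 : 8.2/3.6 : 7.2/3.6 = 1:2.28:2.00

Answer: 1:2.28:2.00


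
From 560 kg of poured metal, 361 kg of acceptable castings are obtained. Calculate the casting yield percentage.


Formula: Casting Yield = (W_good / W_total) * 100
Yield = (361 kg / 560 kg) * 100 = 64.4643%


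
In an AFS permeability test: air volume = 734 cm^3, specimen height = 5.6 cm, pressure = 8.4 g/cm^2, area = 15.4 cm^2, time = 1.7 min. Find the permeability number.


Formula: Permeability Number P = (V * H) / (p * A * t)
Numerator: V * H = 734 * 5.6 = 4110.4
Denominator: p * A * t = 8.4 * 15.4 * 1.7 = 219.912
P = 4110.4 / 219.912 = 18.6911

Final answer: 18.6911


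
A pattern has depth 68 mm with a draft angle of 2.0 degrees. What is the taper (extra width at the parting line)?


Formula: taper = depth * tan(draft_angle)
tan(2.0 deg) = 0.0349208
taper = 68 mm * 0.0349208 = 2.3746 mm

2.3746 mm


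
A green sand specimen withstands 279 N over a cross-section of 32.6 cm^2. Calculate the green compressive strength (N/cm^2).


Formula: Compressive Strength = Force / Area
Strength = 279 N / 32.6 cm^2 = 8.5583 N/cm^2

Answer: 8.5583 N/cm^2


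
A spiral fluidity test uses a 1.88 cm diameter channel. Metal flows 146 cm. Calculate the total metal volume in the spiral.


Formula: V = pi * (d/2)^2 * L  (cylinder volume)
Radius = 1.88/2 = 0.94 cm
V = pi * 0.94^2 * 146 = 405.2830 cm^3

Answer: 405.2830 cm^3


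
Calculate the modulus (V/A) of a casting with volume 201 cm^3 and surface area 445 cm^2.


Formula: Casting Modulus M = V / A
M = 201 cm^3 / 445 cm^2 = 0.4517 cm

0.4517 cm


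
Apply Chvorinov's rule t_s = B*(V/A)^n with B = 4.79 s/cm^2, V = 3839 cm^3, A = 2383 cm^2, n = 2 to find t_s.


Formula: t_s = B * (V/A)^n  (Chvorinov's rule, n=2)
Modulus M = V/A = 3839/2383 = 1.610995 cm
M^2 = 1.610995^2 = 2.595305 cm^2
t_s = 4.79 * 2.595305 = 12.4315 s

Final answer: 12.4315 s


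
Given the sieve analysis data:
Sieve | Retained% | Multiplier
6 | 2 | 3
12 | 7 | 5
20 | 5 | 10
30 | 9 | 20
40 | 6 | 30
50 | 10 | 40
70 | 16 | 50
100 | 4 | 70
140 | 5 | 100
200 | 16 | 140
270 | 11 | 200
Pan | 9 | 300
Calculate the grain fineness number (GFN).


Formula: GFN = sum(pct * multiplier) / sum(pct)
sum(pct * multiplier) = 9571
sum(pct) = 100
GFN = 9571 / 100 = 95.71

Answer: 95.71


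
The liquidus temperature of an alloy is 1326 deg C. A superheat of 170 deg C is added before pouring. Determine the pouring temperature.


Formula: T_pour = T_melt + Superheat
T_pour = 1326 + 170 = 1496 deg C


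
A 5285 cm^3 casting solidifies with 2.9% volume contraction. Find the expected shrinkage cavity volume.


Formula: V_shrink = V_casting * shrinkage_pct / 100
V_shrink = 5285 cm^3 * 2.9 / 100 = 153.2650 cm^3

153.2650 cm^3


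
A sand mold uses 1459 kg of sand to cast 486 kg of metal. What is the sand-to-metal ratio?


Formula: Sand-to-Metal Ratio = W_sand / W_metal
Ratio = 1459 kg / 486 kg = 3.0021

3.0021


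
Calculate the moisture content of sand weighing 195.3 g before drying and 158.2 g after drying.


Formula: MC = (W_wet - W_dry) / W_wet * 100
Water mass = 195.3 - 158.2 = 37.1 g
MC = 37.1 / 195.3 * 100 = 18.9964%

18.9964%


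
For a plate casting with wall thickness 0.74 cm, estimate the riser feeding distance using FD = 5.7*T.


Formula: FD = 5.7 * T  (riser feeding-distance rule)
FD = 5.7 * 0.74 cm = 4.2180 cm


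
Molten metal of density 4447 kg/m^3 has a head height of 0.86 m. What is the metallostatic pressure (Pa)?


Formula: P = rho * g * h
rho * g = 4447 * 9.81 = 43625.07 N/m^3
P = 43625.07 * 0.86 = 37517.5602 Pa

Final answer: 37517.5602 Pa


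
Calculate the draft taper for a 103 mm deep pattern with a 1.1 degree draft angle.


Formula: taper = depth * tan(draft_angle)
tan(1.1 deg) = 0.0192010
taper = 103 mm * 0.0192010 = 1.9777 mm


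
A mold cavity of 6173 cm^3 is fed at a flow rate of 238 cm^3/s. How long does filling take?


Formula: t_fill = V_mold / Q_flow
t = 6173 cm^3 / 238 cm^3/s = 25.9370 s

Final answer: 25.9370 s


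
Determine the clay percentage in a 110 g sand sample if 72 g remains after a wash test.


Formula: Clay% = (W_total - W_washed) / W_total * 100
Clay mass = 110 - 72 = 38 g
Clay% = 38 / 110 * 100 = 34.5455%

Final answer: 34.5455%


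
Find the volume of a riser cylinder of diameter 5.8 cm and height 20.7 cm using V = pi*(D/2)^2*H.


Formula: V = pi * (D/2)^2 * H  (cylinder volume)
Radius = D/2 = 5.8/2 = 2.9 cm
V = pi * 2.9^2 * 20.7 = 546.9104 cm^3


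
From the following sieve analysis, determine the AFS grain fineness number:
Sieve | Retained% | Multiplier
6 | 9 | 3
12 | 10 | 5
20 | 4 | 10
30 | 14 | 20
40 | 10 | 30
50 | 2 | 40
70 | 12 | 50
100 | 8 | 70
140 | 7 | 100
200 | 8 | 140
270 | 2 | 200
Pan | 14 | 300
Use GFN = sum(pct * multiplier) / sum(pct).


Formula: GFN = sum(pct * multiplier) / sum(pct)
sum(pct * multiplier) = 8357
sum(pct) = 100
GFN = 8357 / 100 = 83.57

Final answer: 83.57


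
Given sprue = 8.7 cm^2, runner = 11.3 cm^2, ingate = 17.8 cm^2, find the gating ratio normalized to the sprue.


Sprue:Runner:Ingate = 1 : 11.3/8.7 : 17.8/8.7 = 1:1.30:2.05

Final answer: 1:1.30:2.05


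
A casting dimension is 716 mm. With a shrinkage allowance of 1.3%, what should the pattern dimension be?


Formula: L_pattern = L_casting * (1 + shrinkage_rate/100)
Shrinkage factor = 1 + 1.3/100 = 1.013
L_pattern = 716 mm * 1.013 = 725.3080 mm

Answer: 725.3080 mm


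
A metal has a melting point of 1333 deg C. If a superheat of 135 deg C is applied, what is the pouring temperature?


Formula: T_pour = T_melt + Superheat
T_pour = 1333 + 135 = 1468 deg C

Final answer: 1468 deg C


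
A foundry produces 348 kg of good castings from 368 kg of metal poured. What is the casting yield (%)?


Formula: Casting Yield = (W_good / W_total) * 100
Yield = (348 kg / 368 kg) * 100 = 94.5652%

Answer: 94.5652%


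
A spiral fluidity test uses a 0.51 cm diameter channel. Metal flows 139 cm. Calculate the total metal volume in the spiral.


Formula: V = pi * (d/2)^2 * L  (cylinder volume)
Radius = 0.51/2 = 0.255 cm
V = pi * 0.255^2 * 139 = 28.3952 cm^3

Final answer: 28.3952 cm^3


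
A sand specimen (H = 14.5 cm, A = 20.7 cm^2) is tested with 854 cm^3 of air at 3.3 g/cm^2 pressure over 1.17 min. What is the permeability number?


Formula: Permeability Number P = (V * H) / (p * A * t)
Numerator: V * H = 854 * 14.5 = 12383.0
Denominator: p * A * t = 3.3 * 20.7 * 1.17 = 79.9227
P = 12383.0 / 79.9227 = 154.9372

154.9372


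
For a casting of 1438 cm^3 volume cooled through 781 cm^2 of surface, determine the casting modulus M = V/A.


Formula: Casting Modulus M = V / A
M = 1438 cm^3 / 781 cm^2 = 1.8412 cm

1.8412 cm


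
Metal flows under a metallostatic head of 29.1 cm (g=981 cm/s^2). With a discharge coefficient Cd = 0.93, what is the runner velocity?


Formula: v = Cd * sqrt(2 * g * h)  (Torricelli with discharge coefficient)
2*g*h = 2 * 981 * 29.1 = 57094.2 cm^2/s^2
sqrt(57094.2) = 238.94393 cm/s
v = 0.93 * 238.94393 = 222.2179 cm/s

222.2179 cm/s


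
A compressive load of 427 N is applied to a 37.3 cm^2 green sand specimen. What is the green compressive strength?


Formula: Compressive Strength = Force / Area
Strength = 427 N / 37.3 cm^2 = 11.4477 N/cm^2

11.4477 N/cm^2


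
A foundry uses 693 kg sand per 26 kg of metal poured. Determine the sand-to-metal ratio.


Formula: Sand-to-Metal Ratio = W_sand / W_metal
Ratio = 693 kg / 26 kg = 26.6538

26.6538


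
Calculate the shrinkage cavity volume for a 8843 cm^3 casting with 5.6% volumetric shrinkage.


Formula: V_shrink = V_casting * shrinkage_pct / 100
V_shrink = 8843 cm^3 * 5.6 / 100 = 495.2080 cm^3

Final answer: 495.2080 cm^3


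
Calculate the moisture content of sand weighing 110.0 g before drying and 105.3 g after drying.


Formula: MC = (W_wet - W_dry) / W_wet * 100
Water mass = 110.0 - 105.3 = 4.7 g
MC = 4.7 / 110.0 * 100 = 4.2727%

Final answer: 4.2727%


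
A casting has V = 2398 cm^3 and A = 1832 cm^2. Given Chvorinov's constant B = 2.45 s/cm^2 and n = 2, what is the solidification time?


Formula: t_s = B * (V/A)^n  (Chvorinov's rule, n=2)
Modulus M = V/A = 2398/1832 = 1.308952 cm
M^2 = 1.308952^2 = 1.713355 cm^2
t_s = 2.45 * 1.713355 = 4.1977 s


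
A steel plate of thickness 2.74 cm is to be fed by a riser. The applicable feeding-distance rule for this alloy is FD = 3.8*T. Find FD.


Formula: FD = 3.8 * T  (riser feeding-distance rule)
FD = 3.8 * 2.74 cm = 10.4120 cm


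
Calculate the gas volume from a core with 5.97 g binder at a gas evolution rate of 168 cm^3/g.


Formula: V_gas = W_binder * gas_evolution_rate
V = 5.97 g * 168 cm^3/g = 1002.9600 cm^3


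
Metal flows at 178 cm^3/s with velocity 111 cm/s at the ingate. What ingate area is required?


Formula: A_ingate = Q / v  (continuity equation)
A = 178 cm^3/s / 111 cm/s = 1.6036 cm^2

1.6036 cm^2


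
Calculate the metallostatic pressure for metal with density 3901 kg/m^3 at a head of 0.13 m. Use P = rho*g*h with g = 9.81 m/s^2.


Formula: P = rho * g * h
rho * g = 3901 * 9.81 = 38268.81 N/m^3
P = 38268.81 * 0.13 = 4974.9453 Pa

4974.9453 Pa


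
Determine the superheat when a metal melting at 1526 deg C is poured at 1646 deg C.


Formula: Superheat = T_pour - T_melt
Superheat = 1646 - 1526 = 120 deg C


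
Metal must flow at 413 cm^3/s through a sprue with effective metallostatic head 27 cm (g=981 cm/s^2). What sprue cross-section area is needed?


Formula: v = sqrt(2*g*h), A = Q/v
Velocity: v = sqrt(2 * 981 * 27) = sqrt(52974) = 230.1608 cm/s
Sprue area: A = Q / v = 413 / 230.1608 = 1.7944 cm^2

1.7944 cm^2


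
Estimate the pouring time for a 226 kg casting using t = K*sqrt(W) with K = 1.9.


Formula: t = K * sqrt(W)
sqrt(W) = sqrt(226) = 15.03330
t = 1.9 * 15.03330 = 28.5633 s


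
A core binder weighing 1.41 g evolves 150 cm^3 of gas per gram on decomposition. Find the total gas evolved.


Formula: V_gas = W_binder * gas_evolution_rate
V = 1.41 g * 150 cm^3/g = 211.5000 cm^3

Answer: 211.5000 cm^3


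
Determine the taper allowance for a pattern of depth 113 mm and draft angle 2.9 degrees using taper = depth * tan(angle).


Formula: taper = depth * tan(draft_angle)
tan(2.9 deg) = 0.0506578
taper = 113 mm * 0.0506578 = 5.7243 mm


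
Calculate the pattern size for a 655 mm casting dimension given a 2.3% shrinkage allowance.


Formula: L_pattern = L_casting * (1 + shrinkage_rate/100)
Shrinkage factor = 1 + 2.3/100 = 1.023
L_pattern = 655 mm * 1.023 = 670.0650 mm

Final answer: 670.0650 mm


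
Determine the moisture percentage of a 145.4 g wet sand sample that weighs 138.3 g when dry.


Formula: MC = (W_wet - W_dry) / W_wet * 100
Water mass = 145.4 - 138.3 = 7.1 g
MC = 7.1 / 145.4 * 100 = 4.8831%

Final answer: 4.8831%


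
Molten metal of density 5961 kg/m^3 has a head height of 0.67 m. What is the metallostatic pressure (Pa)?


Formula: P = rho * g * h
rho * g = 5961 * 9.81 = 58477.41 N/m^3
P = 58477.41 * 0.67 = 39179.8647 Pa

Answer: 39179.8647 Pa


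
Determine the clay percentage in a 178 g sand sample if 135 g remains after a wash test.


Formula: Clay% = (W_total - W_washed) / W_total * 100
Clay mass = 178 - 135 = 43 g
Clay% = 43 / 178 * 100 = 24.1573%


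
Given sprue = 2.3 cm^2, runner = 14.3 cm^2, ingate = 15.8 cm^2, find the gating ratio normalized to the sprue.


Sprue:Runner:Ingate = 1 : 14.3/2.3 : 15.8/2.3 = 1:6.22:6.87

Final answer: 1:6.22:6.87


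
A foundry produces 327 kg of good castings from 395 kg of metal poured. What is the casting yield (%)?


Formula: Casting Yield = (W_good / W_total) * 100
Yield = (327 kg / 395 kg) * 100 = 82.7848%

82.7848%


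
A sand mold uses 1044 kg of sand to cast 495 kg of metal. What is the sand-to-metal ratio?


Formula: Sand-to-Metal Ratio = W_sand / W_metal
Ratio = 1044 kg / 495 kg = 2.1091


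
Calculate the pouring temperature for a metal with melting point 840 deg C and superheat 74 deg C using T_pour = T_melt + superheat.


Formula: T_pour = T_melt + Superheat
T_pour = 840 + 74 = 914 deg C


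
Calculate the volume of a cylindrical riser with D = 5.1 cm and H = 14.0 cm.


Formula: V = pi * (D/2)^2 * H  (cylinder volume)
Radius = D/2 = 5.1/2 = 2.55 cm
V = pi * 2.55^2 * 14.0 = 285.9949 cm^3


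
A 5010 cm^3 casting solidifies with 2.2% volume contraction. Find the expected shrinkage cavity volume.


Formula: V_shrink = V_casting * shrinkage_pct / 100
V_shrink = 5010 cm^3 * 2.2 / 100 = 110.2200 cm^3

Answer: 110.2200 cm^3


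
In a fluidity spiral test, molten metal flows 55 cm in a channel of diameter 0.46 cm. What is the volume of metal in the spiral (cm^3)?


Formula: V = pi * (d/2)^2 * L  (cylinder volume)
Radius = 0.46/2 = 0.23 cm
V = pi * 0.23^2 * 55 = 9.1405 cm^3

Final answer: 9.1405 cm^3


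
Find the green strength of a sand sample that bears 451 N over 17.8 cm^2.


Formula: Compressive Strength = Force / Area
Strength = 451 N / 17.8 cm^2 = 25.3371 N/cm^2

Answer: 25.3371 N/cm^2


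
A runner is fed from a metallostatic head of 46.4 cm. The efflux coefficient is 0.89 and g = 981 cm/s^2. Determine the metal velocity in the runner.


Formula: v = Cd * sqrt(2 * g * h)  (Torricelli with discharge coefficient)
2*g*h = 2 * 981 * 46.4 = 91036.8 cm^2/s^2
sqrt(91036.8) = 301.72305 cm/s
v = 0.89 * 301.72305 = 268.5335 cm/s

Final answer: 268.5335 cm/s


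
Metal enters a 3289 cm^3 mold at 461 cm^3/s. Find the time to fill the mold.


Formula: t_fill = V_mold / Q_flow
t = 3289 cm^3 / 461 cm^3/s = 7.1345 s


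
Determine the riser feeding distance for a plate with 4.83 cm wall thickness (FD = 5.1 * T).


Formula: FD = 5.1 * T  (riser feeding-distance rule)
FD = 5.1 * 4.83 cm = 24.6330 cm


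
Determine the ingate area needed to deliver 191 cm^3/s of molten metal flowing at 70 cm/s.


Formula: A_ingate = Q / v  (continuity equation)
A = 191 cm^3/s / 70 cm/s = 2.7286 cm^2


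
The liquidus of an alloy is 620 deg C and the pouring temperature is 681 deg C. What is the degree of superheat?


Formula: Superheat = T_pour - T_melt
Superheat = 681 - 620 = 61 deg C

Answer: 61 deg C


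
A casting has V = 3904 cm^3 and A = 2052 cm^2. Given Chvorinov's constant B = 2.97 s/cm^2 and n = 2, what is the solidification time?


Formula: t_s = B * (V/A)^n  (Chvorinov's rule, n=2)
Modulus M = V/A = 3904/2052 = 1.902534 cm
M^2 = 1.902534^2 = 3.619636 cm^2
t_s = 2.97 * 3.619636 = 10.7503 s

Final answer: 10.7503 s


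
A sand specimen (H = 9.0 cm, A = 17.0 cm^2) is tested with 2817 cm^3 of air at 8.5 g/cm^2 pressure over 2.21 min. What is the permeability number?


Formula: Permeability Number P = (V * H) / (p * A * t)
Numerator: V * H = 2817 * 9.0 = 25353.0
Denominator: p * A * t = 8.5 * 17.0 * 2.21 = 319.345
P = 25353.0 / 319.345 = 79.3906


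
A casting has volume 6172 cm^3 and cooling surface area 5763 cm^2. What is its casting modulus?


Formula: Casting Modulus M = V / A
M = 6172 cm^3 / 5763 cm^2 = 1.0710 cm

Final answer: 1.0710 cm


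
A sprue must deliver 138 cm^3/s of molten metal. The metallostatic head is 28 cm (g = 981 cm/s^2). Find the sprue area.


Formula: v = sqrt(2*g*h), A = Q/v
Velocity: v = sqrt(2 * 981 * 28) = sqrt(54936) = 234.3843 cm/s
Sprue area: A = Q / v = 138 / 234.3843 = 0.5888 cm^2

Final answer: 0.5888 cm^2


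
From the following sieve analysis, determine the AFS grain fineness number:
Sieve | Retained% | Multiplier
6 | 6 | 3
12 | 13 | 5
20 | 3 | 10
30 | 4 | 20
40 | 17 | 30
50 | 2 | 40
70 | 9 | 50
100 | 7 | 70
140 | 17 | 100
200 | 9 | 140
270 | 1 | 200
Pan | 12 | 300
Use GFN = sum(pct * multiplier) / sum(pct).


Formula: GFN = sum(pct * multiplier) / sum(pct)
sum(pct * multiplier) = 8483
sum(pct) = 100
GFN = 8483 / 100 = 84.83

84.83


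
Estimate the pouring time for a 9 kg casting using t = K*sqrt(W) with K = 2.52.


Formula: t = K * sqrt(W)
sqrt(W) = sqrt(9) = 3.00000
t = 2.52 * 3.00000 = 7.5600 s

Final answer: 7.5600 s


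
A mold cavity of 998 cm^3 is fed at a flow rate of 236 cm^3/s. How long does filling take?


Formula: t_fill = V_mold / Q_flow
t = 998 cm^3 / 236 cm^3/s = 4.2288 s

Final answer: 4.2288 s


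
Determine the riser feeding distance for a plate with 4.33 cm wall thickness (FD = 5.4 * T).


Formula: FD = 5.4 * T  (riser feeding-distance rule)
FD = 5.4 * 4.33 cm = 23.3820 cm

Final answer: 23.3820 cm


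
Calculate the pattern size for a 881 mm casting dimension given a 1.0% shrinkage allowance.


Formula: L_pattern = L_casting * (1 + shrinkage_rate/100)
Shrinkage factor = 1 + 1.0/100 = 1.01
L_pattern = 881 mm * 1.01 = 889.8100 mm

Final answer: 889.8100 mm


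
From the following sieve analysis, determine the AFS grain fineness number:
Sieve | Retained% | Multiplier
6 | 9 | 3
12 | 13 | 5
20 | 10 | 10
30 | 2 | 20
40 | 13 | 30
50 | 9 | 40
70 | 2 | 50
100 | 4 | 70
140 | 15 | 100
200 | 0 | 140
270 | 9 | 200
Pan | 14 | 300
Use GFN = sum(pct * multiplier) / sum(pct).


Formula: GFN = sum(pct * multiplier) / sum(pct)
sum(pct * multiplier) = 8862
sum(pct) = 100
GFN = 8862 / 100 = 88.62

Final answer: 88.62


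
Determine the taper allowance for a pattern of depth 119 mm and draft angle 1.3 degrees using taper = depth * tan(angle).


Formula: taper = depth * tan(draft_angle)
tan(1.3 deg) = 0.0226932
taper = 119 mm * 0.0226932 = 2.7005 mm

Answer: 2.7005 mm


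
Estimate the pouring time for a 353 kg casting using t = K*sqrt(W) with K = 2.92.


Formula: t = K * sqrt(W)
sqrt(W) = sqrt(353) = 18.78829
t = 2.92 * 18.78829 = 54.8618 s

Answer: 54.8618 s


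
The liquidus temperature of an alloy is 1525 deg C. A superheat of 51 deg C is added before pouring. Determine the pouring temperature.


Formula: T_pour = T_melt + Superheat
T_pour = 1525 + 51 = 1576 deg C

1576 deg C


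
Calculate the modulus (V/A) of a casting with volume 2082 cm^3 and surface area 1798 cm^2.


Formula: Casting Modulus M = V / A
M = 2082 cm^3 / 1798 cm^2 = 1.1580 cm

1.1580 cm


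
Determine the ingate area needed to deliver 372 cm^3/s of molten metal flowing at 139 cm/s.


Formula: A_ingate = Q / v  (continuity equation)
A = 372 cm^3/s / 139 cm/s = 2.6763 cm^2

Final answer: 2.6763 cm^2


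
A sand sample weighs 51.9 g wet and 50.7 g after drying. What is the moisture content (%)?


Formula: MC = (W_wet - W_dry) / W_wet * 100
Water mass = 51.9 - 50.7 = 1.2 g
MC = 1.2 / 51.9 * 100 = 2.3121%

Answer: 2.3121%


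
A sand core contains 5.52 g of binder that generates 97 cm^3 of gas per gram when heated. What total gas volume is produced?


Formula: V_gas = W_binder * gas_evolution_rate
V = 5.52 g * 97 cm^3/g = 535.4400 cm^3

535.4400 cm^3


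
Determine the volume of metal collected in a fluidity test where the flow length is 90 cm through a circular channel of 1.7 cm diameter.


Formula: V = pi * (d/2)^2 * L  (cylinder volume)
Radius = 1.7/2 = 0.85 cm
V = pi * 0.85^2 * 90 = 204.2821 cm^3

204.2821 cm^3


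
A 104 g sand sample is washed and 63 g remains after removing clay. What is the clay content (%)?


Formula: Clay% = (W_total - W_washed) / W_total * 100
Clay mass = 104 - 63 = 41 g
Clay% = 41 / 104 * 100 = 39.4231%

Final answer: 39.4231%


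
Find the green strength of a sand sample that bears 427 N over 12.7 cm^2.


Formula: Compressive Strength = Force / Area
Strength = 427 N / 12.7 cm^2 = 33.6220 N/cm^2


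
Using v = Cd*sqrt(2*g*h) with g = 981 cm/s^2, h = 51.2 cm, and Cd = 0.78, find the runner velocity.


Formula: v = Cd * sqrt(2 * g * h)  (Torricelli with discharge coefficient)
2*g*h = 2 * 981 * 51.2 = 100454.4 cm^2/s^2
sqrt(100454.4) = 316.94542 cm/s
v = 0.78 * 316.94542 = 247.2174 cm/s

Answer: 247.2174 cm/s


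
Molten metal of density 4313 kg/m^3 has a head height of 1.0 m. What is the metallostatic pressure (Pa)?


Formula: P = rho * g * h
rho * g = 4313 * 9.81 = 42310.53 N/m^3
P = 42310.53 * 1.0 = 42310.5300 Pa


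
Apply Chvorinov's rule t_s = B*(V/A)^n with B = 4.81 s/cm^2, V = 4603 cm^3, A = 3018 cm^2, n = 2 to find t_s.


Formula: t_s = B * (V/A)^n  (Chvorinov's rule, n=2)
Modulus M = V/A = 4603/3018 = 1.525182 cm
M^2 = 1.525182^2 = 2.326180 cm^2
t_s = 4.81 * 2.326180 = 11.1889 s

Final answer: 11.1889 s


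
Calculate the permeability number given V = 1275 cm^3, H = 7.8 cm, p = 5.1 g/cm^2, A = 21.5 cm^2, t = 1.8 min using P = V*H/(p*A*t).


Formula: Permeability Number P = (V * H) / (p * A * t)
Numerator: V * H = 1275 * 7.8 = 9945.0
Denominator: p * A * t = 5.1 * 21.5 * 1.8 = 197.37
P = 9945.0 / 197.37 = 50.3876


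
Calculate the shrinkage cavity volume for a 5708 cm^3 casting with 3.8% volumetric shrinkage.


Formula: V_shrink = V_casting * shrinkage_pct / 100
V_shrink = 5708 cm^3 * 3.8 / 100 = 216.9040 cm^3


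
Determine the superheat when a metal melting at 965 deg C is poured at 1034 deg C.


Formula: Superheat = T_pour - T_melt
Superheat = 1034 - 965 = 69 deg C

69 deg C


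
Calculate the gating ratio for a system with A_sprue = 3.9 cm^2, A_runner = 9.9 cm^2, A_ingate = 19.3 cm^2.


Sprue:Runner:Ingate = 1 : 9.9/3.9 : 19.3/3.9 = 1:2.54:4.95

Answer: 1:2.54:4.95


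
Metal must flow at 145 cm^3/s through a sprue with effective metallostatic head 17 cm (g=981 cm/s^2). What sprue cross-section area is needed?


Formula: v = sqrt(2*g*h), A = Q/v
Velocity: v = sqrt(2 * 981 * 17) = sqrt(33354) = 182.6308 cm/s
Sprue area: A = Q / v = 145 / 182.6308 = 0.7940 cm^2

Answer: 0.7940 cm^2


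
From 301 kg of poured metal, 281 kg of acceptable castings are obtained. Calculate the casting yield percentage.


Formula: Casting Yield = (W_good / W_total) * 100
Yield = (281 kg / 301 kg) * 100 = 93.3555%


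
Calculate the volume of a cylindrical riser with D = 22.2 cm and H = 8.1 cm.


Formula: V = pi * (D/2)^2 * H  (cylinder volume)
Radius = D/2 = 22.2/2 = 11.1 cm
V = pi * 11.1^2 * 8.1 = 3135.3126 cm^3

Final answer: 3135.3126 cm^3


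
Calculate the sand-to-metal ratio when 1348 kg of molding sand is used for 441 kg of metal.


Formula: Sand-to-Metal Ratio = W_sand / W_metal
Ratio = 1348 kg / 441 kg = 3.0567

3.0567


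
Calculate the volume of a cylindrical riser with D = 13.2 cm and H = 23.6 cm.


Formula: V = pi * (D/2)^2 * H  (cylinder volume)
Radius = D/2 = 13.2/2 = 6.6 cm
V = pi * 6.6^2 * 23.6 = 3229.6075 cm^3


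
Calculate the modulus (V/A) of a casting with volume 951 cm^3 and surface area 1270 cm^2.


Formula: Casting Modulus M = V / A
M = 951 cm^3 / 1270 cm^2 = 0.7488 cm

Answer: 0.7488 cm


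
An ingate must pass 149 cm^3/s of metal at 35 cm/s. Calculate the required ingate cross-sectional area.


Formula: A_ingate = Q / v  (continuity equation)
A = 149 cm^3/s / 35 cm/s = 4.2571 cm^2


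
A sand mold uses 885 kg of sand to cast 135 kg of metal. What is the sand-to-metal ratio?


Formula: Sand-to-Metal Ratio = W_sand / W_metal
Ratio = 885 kg / 135 kg = 6.5556

Final answer: 6.5556


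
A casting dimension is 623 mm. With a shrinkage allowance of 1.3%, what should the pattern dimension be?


Formula: L_pattern = L_casting * (1 + shrinkage_rate/100)
Shrinkage factor = 1 + 1.3/100 = 1.013
L_pattern = 623 mm * 1.013 = 631.0990 mm

Final answer: 631.0990 mm


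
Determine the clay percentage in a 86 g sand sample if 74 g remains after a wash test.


Formula: Clay% = (W_total - W_washed) / W_total * 100
Clay mass = 86 - 74 = 12 g
Clay% = 12 / 86 * 100 = 13.9535%

Final answer: 13.9535%


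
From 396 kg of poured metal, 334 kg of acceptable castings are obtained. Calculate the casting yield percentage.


Formula: Casting Yield = (W_good / W_total) * 100
Yield = (334 kg / 396 kg) * 100 = 84.3434%

84.3434%


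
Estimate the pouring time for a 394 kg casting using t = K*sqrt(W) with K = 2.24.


Formula: t = K * sqrt(W)
sqrt(W) = sqrt(394) = 19.84943
t = 2.24 * 19.84943 = 44.4627 s

44.4627 s


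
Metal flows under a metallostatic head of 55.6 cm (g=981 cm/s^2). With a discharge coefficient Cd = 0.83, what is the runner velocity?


Formula: v = Cd * sqrt(2 * g * h)  (Torricelli with discharge coefficient)
2*g*h = 2 * 981 * 55.6 = 109087.2 cm^2/s^2
sqrt(109087.2) = 330.28351 cm/s
v = 0.83 * 330.28351 = 274.1353 cm/s

Answer: 274.1353 cm/s


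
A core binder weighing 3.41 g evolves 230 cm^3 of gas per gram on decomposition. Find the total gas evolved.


Formula: V_gas = W_binder * gas_evolution_rate
V = 3.41 g * 230 cm^3/g = 784.3000 cm^3

784.3000 cm^3
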